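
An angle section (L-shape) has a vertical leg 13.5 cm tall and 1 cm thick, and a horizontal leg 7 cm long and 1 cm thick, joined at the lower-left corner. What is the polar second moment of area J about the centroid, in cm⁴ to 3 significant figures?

Decompose the section into non-overlapping parts with the origin at the bottom-left of its bounding rectangle.
Vertical leg: 1 × 13.5, A = 13.5 cm², y = 6.75 cm, Ī = 205.03 cm⁴.
Horizontal leg (remainder): 6 × 1, A = 6 cm², y = 0.5 cm, Ī = 0.5 cm⁴.
Centroid: ȳ = ΣA·y / ΣA = 4.8269 cm.
Transfer each piece to the centroidal x-axis using Ī + A·d² with d = y − 4.8269:
  vertical leg: d = 1.9231 cm → contributes +254.96 cm⁴
  horizontal leg (remainder): d = -4.3269 cm → contributes +112.83 cm⁴
Total I = 367.79 cm⁴.
For the y-axis: x̄ = 1.5769 cm.
Repeating about the centroidal y-axis gives I_y = 70.01 cm⁴.
Polar second moment: J = I_x + I_y = 437.8 cm⁴.

J ≈ 438 cm⁴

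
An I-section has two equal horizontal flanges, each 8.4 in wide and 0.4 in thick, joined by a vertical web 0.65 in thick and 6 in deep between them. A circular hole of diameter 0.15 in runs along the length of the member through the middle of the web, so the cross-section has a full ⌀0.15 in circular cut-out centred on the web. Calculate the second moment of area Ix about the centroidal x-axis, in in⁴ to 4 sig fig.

Decompose the section into non-overlapping parts with the origin at the bottom-left of its bounding rectangle.
Bottom flange: 8.4 × 0.4, A = 3.36 in², y = 0.2 in, Ī = 0.0448 in⁴.
Web: 0.65 × 6, A = 3.9 in², y = 3.4 in, Ī = 11.7 in⁴.
Top flange: 8.4 × 0.4, A = 3.36 in², y = 6.6 in, Ī = 0.0448 in⁴.
Hole (subtracted): ⌀0.15, A = 0.0176715 in², y = 3.4 in, Ī = 0.0000248505 in⁴.
By symmetry the centroid is at mid-height, ȳ = 3.4 in.
Transfer each piece to the centroidal x-axis using Ī + A·d² with d = y − 3.4:
  bottom flange: d = -3.2 in → contributes +34.4512 in⁴
  web: d = 0 in → contributes +11.7 in⁴
  top flange: d = 3.2 in → contributes +34.4512 in⁴
  hole: d = 0 in → contributes −0.0000248505 in⁴
Total I = 80.6024 in⁴.

Ix ≈ 80.60 in⁴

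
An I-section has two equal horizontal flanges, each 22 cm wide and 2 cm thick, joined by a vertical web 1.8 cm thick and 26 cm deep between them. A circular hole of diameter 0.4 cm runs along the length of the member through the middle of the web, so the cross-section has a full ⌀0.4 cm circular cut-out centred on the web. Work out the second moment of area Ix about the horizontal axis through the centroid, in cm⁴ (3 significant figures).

Ix ≈ 1.99 × 10⁴ cm⁴

Treat the section as a set of non-overlapping primitives; coordinates are from the bounding-box lower-left.
Bottom flange: 22 × 2, A = 44 cm², y = 1 cm, Ī = 14.667 cm⁴.
Web: 1.8 × 26, A = 46.8 cm², y = 15 cm, Ī = 2636.4 cm⁴.
Top flange: 22 × 2, A = 44 cm², y = 29 cm, Ī = 14.667 cm⁴.
Hole (subtracted): ⌀0.4, A = 0.12566 cm², y = 15 cm, Ī = 0.0012566 cm⁴.
By symmetry the centroid is at mid-height, ȳ = 15 cm.
Transfer each piece to the horizontal axis through the centroid using Ī + A·d² with d = y − 15:
  bottom flange: d = -14 cm → contributes +8638.7 cm⁴
  web: d = 0 cm → contributes +2636.4 cm⁴
  top flange: d = 14 cm → contributes +8638.7 cm⁴
  hole: d = 0 cm → contributes −0.0012566 cm⁴
Total I = 19 914 cm⁴.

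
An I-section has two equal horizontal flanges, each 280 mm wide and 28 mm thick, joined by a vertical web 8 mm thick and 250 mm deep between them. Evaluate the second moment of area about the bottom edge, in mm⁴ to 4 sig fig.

Treat the section as a set of non-overlapping primitives; coordinates are from the bounding-box lower-left.
Bottom flange: 280 × 28, A = 7 840 mm², y = 14 mm, Ī = 512 213 mm⁴.
Web: 8 × 250, A = 2 000 mm², y = 153 mm, Ī = 10 416 667 mm⁴.
Top flange: 280 × 28, A = 7 840 mm², y = 292 mm, Ī = 512 213 mm⁴.
Transfer each piece to the bottom edge using Ī + A·d² with d = y − 0:
  bottom flange: d = 14 mm → contributes +2 048 853 mm⁴
  web: d = 153 mm → contributes +57 234 667 mm⁴
  top flange: d = 292 mm → contributes +668 981 973 mm⁴
Total I = 728 265 493 mm⁴.

I_base ≈ 7.283 × 10⁸ mm⁴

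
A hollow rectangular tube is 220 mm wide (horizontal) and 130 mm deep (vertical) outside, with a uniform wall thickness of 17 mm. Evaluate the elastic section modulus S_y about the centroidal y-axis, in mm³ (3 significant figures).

S_y ≈ 5.81 × 10⁵ mm³

Split into non-overlapping primitives; take the origin at the lower-left of the bounding box.
Outer rectangle: 220 × 130, A = 28 600 mm², x = 110 mm, Ī = 115 353 333 mm⁴.
Inner void (subtracted): 186 × 96, A = 17 856 mm², x = 110 mm, Ī = 51 478 848 mm⁴.
By symmetry the centroid is at mid-width, x̄ = 110 mm.
All pieces are centred on the centroidal y-axis, so I = ΣĪ (holes subtracted) = 63 874 485 mm⁴.
Extreme fibre distance c = 110 mm; S = I/c = 580 677 mm³.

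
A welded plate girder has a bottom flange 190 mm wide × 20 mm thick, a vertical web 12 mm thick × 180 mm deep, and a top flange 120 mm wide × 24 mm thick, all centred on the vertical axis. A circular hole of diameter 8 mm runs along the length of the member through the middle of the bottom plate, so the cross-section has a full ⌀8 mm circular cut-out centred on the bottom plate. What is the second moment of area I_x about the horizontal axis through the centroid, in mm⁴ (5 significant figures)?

I_x ≈ 7.2807 × 10⁷ mm⁴

Break the section into simple shapes (no overlaps), measuring from the bottom-left corner of the bounding box.
Bottom plate: 190 × 20, A = 3 800 mm², y = 10 mm, Ī = 126666.7 mm⁴.
Web plate: 12 × 180, A = 2 160 mm², y = 110 mm, Ī = 5 832 000 mm⁴.
Top plate: 120 × 24, A = 2 880 mm², y = 212 mm, Ī = 138 240 mm⁴.
Hole (subtracted): ⌀8, A = 50.26548 mm², y = 10 mm, Ī = 201.0619 mm⁴.
Centroid: ȳ = ΣA·y / ΣA = 100.7604 mm.
Transfer each piece to the horizontal axis through the centroid using Ī + A·d² with d = y − 100.7604:
  bottom plate: d = -90.76042 mm → contributes +31 428 992 mm⁴
  web plate: d = 9.23958 mm → contributes +6 016 399 mm⁴
  top plate: d = 111.2396 mm → contributes +35 776 063 mm⁴
  hole: d = -90.76042 mm → contributes −414260.7 mm⁴
Total I = 72 807 193 mm⁴.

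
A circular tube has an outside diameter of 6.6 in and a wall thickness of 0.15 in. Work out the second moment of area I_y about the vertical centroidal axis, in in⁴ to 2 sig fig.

Break the section into simple shapes (no overlaps), measuring from the bottom-left corner of the bounding box.
Outer circle: ⌀6.6, A = 34.21 in², x = 3.3 in, Ī = 93.14 in⁴.
Bore (subtracted): ⌀6.3, A = 31.17 in², x = 3.3 in, Ī = 77.33 in⁴.
By symmetry the centroid is at mid-width, x̄ = 3.3 in.
All pieces are centred on the vertical centroidal axis, so I = ΣĪ (holes subtracted) = 15.81 in⁴.

I_y ≈ 16 in⁴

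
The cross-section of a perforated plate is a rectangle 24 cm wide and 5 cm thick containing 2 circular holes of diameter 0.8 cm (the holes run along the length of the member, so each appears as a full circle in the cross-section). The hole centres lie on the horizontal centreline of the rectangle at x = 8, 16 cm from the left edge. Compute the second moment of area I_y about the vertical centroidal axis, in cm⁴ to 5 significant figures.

I_y ≈ 5743.9 cm⁴

Break the section into simple shapes (no overlaps), measuring from the bottom-left corner of the bounding box.
Plate: 24 × 5, A = 120 cm², x = 12 cm, Ī = 5 760 cm⁴.
Hole 1 (subtracted): ⌀0.8, A = 0.5026548 cm², x = 8 cm, Ī = 0.02010619 cm⁴.
Hole 2 (subtracted): ⌀0.8, A = 0.5026548 cm², x = 16 cm, Ī = 0.02010619 cm⁴.
By symmetry the centroid is at mid-width, x̄ = 12 cm.
Transfer each piece to the vertical centroidal axis using Ī + A·d² with d = x − 12:
  plate: d = 0 cm → contributes +5 760 cm⁴
  hole 1: d = -4 cm → contributes −8.062583 cm⁴
  hole 2: d = 4 cm → contributes −8.062583 cm⁴
Total I = 5743.875 cm⁴.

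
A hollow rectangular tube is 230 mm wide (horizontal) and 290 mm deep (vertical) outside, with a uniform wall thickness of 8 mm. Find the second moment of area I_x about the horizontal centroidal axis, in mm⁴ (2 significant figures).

I_x ≈ 1.0 × 10⁸ mm⁴

Decompose the section into non-overlapping parts with the origin at the bottom-left of its bounding rectangle.
Outer rectangle: 230 × 290, A = 66 700 mm², y = 145 mm, Ī = 467 455 833 mm⁴.
Inner void (subtracted): 214 × 274, A = 58 636 mm², y = 145 mm, Ī = 366 846 361 mm⁴.
By symmetry the centroid is at mid-height, ȳ = 145 mm.
All pieces are centred on the horizontal centroidal axis, so I = ΣĪ (holes subtracted) = 100 609 472 mm⁴.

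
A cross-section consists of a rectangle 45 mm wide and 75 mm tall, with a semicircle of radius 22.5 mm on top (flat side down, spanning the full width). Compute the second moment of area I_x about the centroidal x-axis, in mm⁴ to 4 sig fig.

I_x ≈ 3.035 × 10⁶ mm⁴

Decompose the section into non-overlapping parts with the origin at the bottom-left of its bounding rectangle.
Rectangular body: 45 × 75, A = 3 375 mm², y = 37.5 mm, Ī = 1 582 031 mm⁴.
Semicircular cap: semicircle r = 22.5, A = 795.216 mm², y = 84.5493 mm, Ī = 28129.5 mm⁴.
Centroid: ȳ = ΣA·y / ΣA = 46.4718 mm.
Transfer each piece to the centroidal x-axis using Ī + A·d² with d = y − 46.4718:
  rectangular body: d = -8.9718 mm → contributes +1 853 696 mm⁴
  semicircular cap: d = 38.0775 mm → contributes +1 181 109 mm⁴
Total I = 3 034 805 mm⁴.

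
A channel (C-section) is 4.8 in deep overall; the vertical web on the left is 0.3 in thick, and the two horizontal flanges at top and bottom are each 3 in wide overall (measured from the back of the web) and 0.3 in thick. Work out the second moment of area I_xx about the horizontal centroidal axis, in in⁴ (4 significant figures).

Treat the section as a set of non-overlapping primitives; coordinates are from the bounding-box lower-left.
Web: 0.3 × 4.8, A = 1.44 in², y = 2.4 in, Ī = 2.7648 in⁴.
Top flange (beyond web): 2.7 × 0.3, A = 0.81 in², y = 4.65 in, Ī = 0.006075 in⁴.
Bottom flange (beyond web): 2.7 × 0.3, A = 0.81 in², y = 0.15 in, Ī = 0.006075 in⁴.
By symmetry the centroid is at mid-height, ȳ = 2.4 in.
Transfer each piece to the horizontal centroidal axis using Ī + A·d² with d = y − 2.4:
  web: d = 0 in → contributes +2.7648 in⁴
  top flange (beyond web): d = 2.25 in → contributes +4.1067 in⁴
  bottom flange (beyond web): d = -2.25 in → contributes +4.1067 in⁴
Total I = 10.9782 in⁴.

I_xx ≈ 10.98 in⁴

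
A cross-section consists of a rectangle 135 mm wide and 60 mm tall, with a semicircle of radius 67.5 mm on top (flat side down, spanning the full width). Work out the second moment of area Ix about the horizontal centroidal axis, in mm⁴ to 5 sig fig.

Ix ≈ 1.7778 × 10⁷ mm⁴

Treat the section as a set of non-overlapping primitives; coordinates are from the bounding-box lower-left.
Rectangular body: 135 × 60, A = 8 100 mm², y = 30 mm, Ī = 2 430 000 mm⁴.
Semicircular cap: semicircle r = 67.5, A = 7156.941 mm², y = 88.64789 mm, Ī = 2 278 490 mm⁴.
Centroid: ȳ = ΣA·y / ΣA = 57.51138 mm.
Transfer each piece to the horizontal centroidal axis using Ī + A·d² with d = y − 57.51138:
  rectangular body: d = -27.51138 mm → contributes +8 560 695 mm⁴
  semicircular cap: d = 31.13651 mm → contributes +9 217 018 mm⁴
Total I = 17 777 713 mm⁴.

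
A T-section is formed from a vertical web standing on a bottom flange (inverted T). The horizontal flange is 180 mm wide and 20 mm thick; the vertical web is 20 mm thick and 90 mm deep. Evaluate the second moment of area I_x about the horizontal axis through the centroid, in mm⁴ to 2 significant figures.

Decompose the section into non-overlapping parts with the origin at the bottom-left of its bounding rectangle.
Flange: 180 × 20, A = 3 600 mm², y = 10 mm, Ī = 120 000 mm⁴.
Web: 20 × 90, A = 1 800 mm², y = 65 mm, Ī = 1 215 000 mm⁴.
Centroid: ȳ = ΣA·y / ΣA = 28.33 mm.
Transfer each piece to the horizontal axis through the centroid using Ī + A·d² with d = y − 28.33:
  flange: d = -18.33 mm → contributes +1 330 000 mm⁴
  web: d = 36.67 mm → contributes +3 635 000 mm⁴
Total I = 4 965 000 mm⁴.

I_x ≈ 5.0 × 10⁶ mm⁴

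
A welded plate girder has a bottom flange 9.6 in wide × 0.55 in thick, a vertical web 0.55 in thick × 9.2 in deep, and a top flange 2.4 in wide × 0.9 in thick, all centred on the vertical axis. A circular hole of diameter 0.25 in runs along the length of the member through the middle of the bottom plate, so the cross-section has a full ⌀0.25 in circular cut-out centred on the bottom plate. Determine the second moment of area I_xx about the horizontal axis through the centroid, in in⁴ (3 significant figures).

Treat the section as a set of non-overlapping primitives; coordinates are from the bounding-box lower-left.
Bottom plate: 9.6 × 0.55, A = 5.28 in², y = 0.275 in, Ī = 0.1331 in⁴.
Web plate: 0.55 × 9.2, A = 5.06 in², y = 5.15 in, Ī = 35.69 in⁴.
Top plate: 2.4 × 0.9, A = 2.16 in², y = 10.2 in, Ī = 0.1458 in⁴.
Hole (subtracted): ⌀0.25, A = 0.049087 in², y = 0.275 in, Ī = 0.00019175 in⁴.
Centroid: ȳ = ΣA·y / ΣA = 3.978 in.
Transfer each piece to the horizontal axis through the centroid using Ī + A·d² with d = y − 3.978:
  bottom plate: d = -3.703 in → contributes +72.533 in⁴
  web plate: d = 1.172 in → contributes +42.64 in⁴
  top plate: d = 6.222 in → contributes +83.767 in⁴
  hole: d = -3.703 in → contributes −0.67328 in⁴
Total I = 198.27 in⁴.

I_xx ≈ 198 in⁴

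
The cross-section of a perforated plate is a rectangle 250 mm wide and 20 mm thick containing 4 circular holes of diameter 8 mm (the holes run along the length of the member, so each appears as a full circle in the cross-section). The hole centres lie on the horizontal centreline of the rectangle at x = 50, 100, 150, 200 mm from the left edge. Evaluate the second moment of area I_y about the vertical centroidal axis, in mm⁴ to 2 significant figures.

I_y ≈ 2.5 × 10⁷ mm⁴

Split into non-overlapping primitives; take the origin at the lower-left of the bounding box.
Plate: 250 × 20, A = 5 000 mm², x = 125 mm, Ī = 26 041 667 mm⁴.
Hole 1 (subtracted): ⌀8, A = 50.27 mm², x = 50 mm, Ī = 201.1 mm⁴.
Hole 2 (subtracted): ⌀8, A = 50.27 mm², x = 100 mm, Ī = 201.1 mm⁴.
Hole 3 (subtracted): ⌀8, A = 50.27 mm², x = 150 mm, Ī = 201.1 mm⁴.
Hole 4 (subtracted): ⌀8, A = 50.27 mm², x = 200 mm, Ī = 201.1 mm⁴.
By symmetry the centroid is at mid-width, x̄ = 125 mm.
Transfer each piece to the vertical centroidal axis using Ī + A·d² with d = x − 125:
  plate: d = 0 mm → contributes +26 041 667 mm⁴
  hole 1: d = -75 mm → contributes −282 944 mm⁴
  hole 2: d = -25 mm → contributes −31 617 mm⁴
  hole 3: d = 25 mm → contributes −31 617 mm⁴
  hole 4: d = 75 mm → contributes −282 944 mm⁴
Total I = 25 412 544 mm⁴.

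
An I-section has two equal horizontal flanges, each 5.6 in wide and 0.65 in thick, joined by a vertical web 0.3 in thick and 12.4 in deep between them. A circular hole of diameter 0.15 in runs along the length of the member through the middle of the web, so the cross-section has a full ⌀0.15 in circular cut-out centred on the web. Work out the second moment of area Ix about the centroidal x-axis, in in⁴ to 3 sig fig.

Ix ≈ 358 in⁴

Treat the section as a set of non-overlapping primitives; coordinates are from the bounding-box lower-left.
Bottom flange: 5.6 × 0.65, A = 3.64 in², y = 0.325 in, Ī = 0.12816 in⁴.
Web: 0.3 × 12.4, A = 3.72 in², y = 6.85 in, Ī = 47.666 in⁴.
Top flange: 5.6 × 0.65, A = 3.64 in², y = 13.375 in, Ī = 0.12816 in⁴.
Hole (subtracted): ⌀0.15, A = 0.017671 in², y = 6.85 in, Ī = 0.00002485 in⁴.
By symmetry the centroid is at mid-height, ȳ = 6.85 in.
Transfer each piece to the centroidal x-axis using Ī + A·d² with d = y − 6.85:
  bottom flange: d = -6.525 in → contributes +155.1 in⁴
  web: d = 0 in → contributes +47.666 in⁴
  top flange: d = 6.525 in → contributes +155.1 in⁴
  hole: d = 0 in → contributes −0.00002485 in⁴
Total I = 357.87 in⁴.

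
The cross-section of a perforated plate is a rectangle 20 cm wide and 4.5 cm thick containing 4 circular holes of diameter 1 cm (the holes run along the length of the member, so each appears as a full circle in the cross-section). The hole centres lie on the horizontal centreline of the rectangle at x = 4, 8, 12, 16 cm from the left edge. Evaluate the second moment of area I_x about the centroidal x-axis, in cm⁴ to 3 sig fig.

Treat the section as a set of non-overlapping primitives; coordinates are from the bounding-box lower-left.
Plate: 20 × 4.5, A = 90 cm², y = 2.25 cm, Ī = 151.88 cm⁴.
Hole 1 (subtracted): ⌀1, A = 0.7854 cm², y = 2.25 cm, Ī = 0.049087 cm⁴.
Hole 2 (subtracted): ⌀1, A = 0.7854 cm², y = 2.25 cm, Ī = 0.049087 cm⁴.
Hole 3 (subtracted): ⌀1, A = 0.7854 cm², y = 2.25 cm, Ī = 0.049087 cm⁴.
Hole 4 (subtracted): ⌀1, A = 0.7854 cm², y = 2.25 cm, Ī = 0.049087 cm⁴.
By symmetry the centroid is at mid-height, ȳ = 2.25 cm.
All pieces are centred on the centroidal x-axis, so I = ΣĪ (holes subtracted) = 151.68 cm⁴.

I_x ≈ 152 cm⁴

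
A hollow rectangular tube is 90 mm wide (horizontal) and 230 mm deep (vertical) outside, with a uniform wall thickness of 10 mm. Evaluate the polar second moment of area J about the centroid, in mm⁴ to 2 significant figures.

Decompose the section into non-overlapping parts with the origin at the bottom-left of its bounding rectangle.
Outer rectangle: 90 × 230, A = 20 700 mm², y = 115 mm, Ī = 91 252 500 mm⁴.
Inner void (subtracted): 70 × 210, A = 14 700 mm², y = 115 mm, Ī = 54 022 500 mm⁴.
By symmetry the centroid is at mid-height, ȳ = 115 mm.
All pieces are centred on the centroidal x-axis, so I = ΣĪ (holes subtracted) = 37 230 000 mm⁴.
Repeating about the centroidal y-axis gives I_y = 7 970 000 mm⁴.
Polar second moment: J = I_x + I_y = 45 200 000 mm⁴.

J ≈ 4.5 × 10⁷ mm⁴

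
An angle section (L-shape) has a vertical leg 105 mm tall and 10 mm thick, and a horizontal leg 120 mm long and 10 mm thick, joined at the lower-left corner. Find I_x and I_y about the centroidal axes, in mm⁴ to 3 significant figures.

I_x ≈ 2.19 × 10⁶ mm⁴, I_y ≈ 3.05 × 10⁶ mm⁴

Break the section into simple shapes (no overlaps), measuring from the bottom-left corner of the bounding box.
Vertical leg: 10 × 105, A = 1 050 mm², y = 52.5 mm, Ī = 964 688 mm⁴.
Horizontal leg (remainder): 110 × 10, A = 1 100 mm², y = 5 mm, Ī = 9166.7 mm⁴.
Centroid: ȳ = ΣA·y / ΣA = 28.198 mm.
Transfer each piece to the centroidal x-axis using Ī + A·d² with d = y − 28.198:
  vertical leg: d = 24.302 mm → contributes +1 584 821 mm⁴
  horizontal leg (remainder): d = -23.198 mm → contributes +601 112 mm⁴
Total I = 2 185 933 mm⁴.
For the y-axis: x̄ = 35.698 mm.
Repeating about the centroidal y-axis gives I_y = 3 051 870 mm⁴.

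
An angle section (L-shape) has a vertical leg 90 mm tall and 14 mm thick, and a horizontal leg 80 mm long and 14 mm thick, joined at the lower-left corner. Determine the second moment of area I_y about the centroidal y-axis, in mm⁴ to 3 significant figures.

I_y ≈ 1.21 × 10⁶ mm⁴

Treat the section as a set of non-overlapping primitives; coordinates are from the bounding-box lower-left.
Vertical leg: 14 × 90, A = 1 260 mm², x = 7 mm, Ī = 20 580 mm⁴.
Horizontal leg (remainder): 66 × 14, A = 924 mm², x = 47 mm, Ī = 335 412 mm⁴.
Centroid: x̄ = ΣA·x / ΣA = 23.923 mm.
Transfer each piece to the centroidal y-axis using Ī + A·d² with d = x − 23.923:
  vertical leg: d = -16.923 mm → contributes +381 432 mm⁴
  horizontal leg (remainder): d = 23.077 mm → contributes +827 483 mm⁴
Total I = 1 208 915 mm⁴.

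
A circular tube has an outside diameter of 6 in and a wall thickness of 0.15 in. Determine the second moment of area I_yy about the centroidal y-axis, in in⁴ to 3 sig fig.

I_yy ≈ 11.8 in⁴

Treat the section as a set of non-overlapping primitives; coordinates are from the bounding-box lower-left.
Outer circle: ⌀6, A = 28.274 in², x = 3 in, Ī = 63.617 in⁴.
Bore (subtracted): ⌀5.7, A = 25.518 in², x = 3 in, Ī = 51.817 in⁴.
By symmetry the centroid is at mid-width, x̄ = 3 in.
All pieces are centred on the centroidal y-axis, so I = ΣĪ (holes subtracted) = 11.801 in⁴.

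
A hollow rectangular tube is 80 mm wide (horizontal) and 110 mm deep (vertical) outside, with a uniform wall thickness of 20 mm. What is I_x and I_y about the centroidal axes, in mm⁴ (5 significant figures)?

Break the section into simple shapes (no overlaps), measuring from the bottom-left corner of the bounding box.
Outer rectangle: 80 × 110, A = 8 800 mm², y = 55 mm, Ī = 8 873 333 mm⁴.
Inner void (subtracted): 40 × 70, A = 2 800 mm², y = 55 mm, Ī = 1 143 333 mm⁴.
By symmetry the centroid is at mid-height, ȳ = 55 mm.
All pieces are centred on the centroidal x-axis, so I = ΣĪ (holes subtracted) = 7 730 000 mm⁴.
Repeating about the centroidal y-axis gives I_y = 4 320 000 mm⁴.

I_x ≈ 7.7300 × 10⁶ mm⁴, I_y ≈ 4.3200 × 10⁶ mm⁴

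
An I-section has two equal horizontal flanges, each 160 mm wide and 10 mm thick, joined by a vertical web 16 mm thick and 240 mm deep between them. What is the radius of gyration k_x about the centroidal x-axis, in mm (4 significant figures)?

k_x ≈ 98.61 mm

Split into non-overlapping primitives; take the origin at the lower-left of the bounding box.
Bottom flange: 160 × 10, A = 1 600 mm², y = 5 mm, Ī = 13333.3 mm⁴.
Web: 16 × 240, A = 3 840 mm², y = 130 mm, Ī = 18 432 000 mm⁴.
Top flange: 160 × 10, A = 1 600 mm², y = 255 mm, Ī = 13333.3 mm⁴.
By symmetry the centroid is at mid-height, ȳ = 130 mm.
Transfer each piece to the centroidal x-axis using Ī + A·d² with d = y − 130:
  bottom flange: d = -125 mm → contributes +25 013 333 mm⁴
  web: d = 0 mm → contributes +18 432 000 mm⁴
  top flange: d = 125 mm → contributes +25 013 333 mm⁴
Total I = 68 458 667 mm⁴.
Radius of gyration: k = √(I/A) = √(68 458 667 / 7 040) = 98.6116 mm.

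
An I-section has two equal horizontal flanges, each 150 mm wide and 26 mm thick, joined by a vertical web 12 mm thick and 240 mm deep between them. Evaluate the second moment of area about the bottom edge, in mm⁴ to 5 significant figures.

I_base ≈ 3.7989 × 10⁸ mm⁴

Split into non-overlapping primitives; take the origin at the lower-left of the bounding box.
Bottom flange: 150 × 26, A = 3 900 mm², y = 13 mm, Ī = 219 700 mm⁴.
Web: 12 × 240, A = 2 880 mm², y = 146 mm, Ī = 13 824 000 mm⁴.
Top flange: 150 × 26, A = 3 900 mm², y = 279 mm, Ī = 219 700 mm⁴.
Transfer each piece to the bottom edge using Ī + A·d² with d = y − 0:
  bottom flange: d = 13 mm → contributes +878 800 mm⁴
  web: d = 146 mm → contributes +75 214 080 mm⁴
  top flange: d = 279 mm → contributes +303 799 600 mm⁴
Total I = 379 892 480 mm⁴.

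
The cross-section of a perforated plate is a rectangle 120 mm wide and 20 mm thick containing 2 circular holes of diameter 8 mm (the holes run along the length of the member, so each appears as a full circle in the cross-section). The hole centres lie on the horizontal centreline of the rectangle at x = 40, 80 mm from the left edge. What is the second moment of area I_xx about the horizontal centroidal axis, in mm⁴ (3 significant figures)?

I_xx ≈ 7.96 × 10⁴ mm⁴

Break the section into simple shapes (no overlaps), measuring from the bottom-left corner of the bounding box.
Plate: 120 × 20, A = 2 400 mm², y = 10 mm, Ī = 80 000 mm⁴.
Hole 1 (subtracted): ⌀8, A = 50.265 mm², y = 10 mm, Ī = 201.06 mm⁴.
Hole 2 (subtracted): ⌀8, A = 50.265 mm², y = 10 mm, Ī = 201.06 mm⁴.
By symmetry the centroid is at mid-height, ȳ = 10 mm.
All pieces are centred on the horizontal centroidal axis, so I = ΣĪ (holes subtracted) = 79 598 mm⁴.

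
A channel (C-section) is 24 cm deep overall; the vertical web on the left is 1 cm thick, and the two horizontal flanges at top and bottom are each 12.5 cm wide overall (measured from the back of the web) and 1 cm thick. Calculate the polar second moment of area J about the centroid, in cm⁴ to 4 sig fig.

J ≈ 4910 cm⁴

Decompose the section into non-overlapping parts with the origin at the bottom-left of its bounding rectangle.
Web: 1 × 24, A = 24 cm², y = 12 cm, Ī = 1 152 cm⁴.
Top flange (beyond web): 11.5 × 1, A = 11.5 cm², y = 23.5 cm, Ī = 0.958333 cm⁴.
Bottom flange (beyond web): 11.5 × 1, A = 11.5 cm², y = 0.5 cm, Ī = 0.958333 cm⁴.
By symmetry the centroid is at mid-height, ȳ = 12 cm.
Transfer each piece to the centroidal x-axis using Ī + A·d² with d = y − 12:
  web: d = 0 cm → contributes +1 152 cm⁴
  top flange (beyond web): d = 11.5 cm → contributes +1521.83 cm⁴
  bottom flange (beyond web): d = -11.5 cm → contributes +1521.83 cm⁴
Total I = 4195.67 cm⁴.
For the y-axis: x̄ = 3.55851 cm.
Repeating about the centroidal y-axis gives I_y = 714.256 cm⁴.
Polar second moment: J = I_x + I_y = 4909.92 cm⁴.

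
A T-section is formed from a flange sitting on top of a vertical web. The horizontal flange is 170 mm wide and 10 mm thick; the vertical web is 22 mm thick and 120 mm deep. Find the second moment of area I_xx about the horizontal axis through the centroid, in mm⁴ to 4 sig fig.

Split into non-overlapping primitives; take the origin at the lower-left of the bounding box.
Flange: 170 × 10, A = 1 700 mm², y = 125 mm, Ī = 14166.7 mm⁴.
Web: 22 × 120, A = 2 640 mm², y = 60 mm, Ī = 3 168 000 mm⁴.
Centroid: ȳ = ΣA·y / ΣA = 85.4608 mm.
Transfer each piece to the horizontal axis through the centroid using Ī + A·d² with d = y − 85.4608:
  flange: d = 39.5392 mm → contributes +2 671 855 mm⁴
  web: d = -25.4608 mm → contributes +4 879 390 mm⁴
Total I = 7 551 245 mm⁴.

I_xx ≈ 7.551 × 10⁶ mm⁴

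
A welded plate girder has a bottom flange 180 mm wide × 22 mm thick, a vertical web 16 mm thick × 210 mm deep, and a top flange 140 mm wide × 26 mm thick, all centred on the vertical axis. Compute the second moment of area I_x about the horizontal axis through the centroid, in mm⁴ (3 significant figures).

Decompose the section into non-overlapping parts with the origin at the bottom-left of its bounding rectangle.
Bottom plate: 180 × 22, A = 3 960 mm², y = 11 mm, Ī = 159 720 mm⁴.
Web plate: 16 × 210, A = 3 360 mm², y = 127 mm, Ī = 12 348 000 mm⁴.
Top plate: 140 × 26, A = 3 640 mm², y = 245 mm, Ī = 205 053 mm⁴.
Centroid: ȳ = ΣA·y / ΣA = 124.28 mm.
Transfer each piece to the horizontal axis through the centroid using Ī + A·d² with d = y − 124.28:
  bottom plate: d = -113.28 mm → contributes +50 973 502 mm⁴
  web plate: d = 2.7226 mm → contributes +12 372 907 mm⁴
  top plate: d = 120.72 mm → contributes +53 254 242 mm⁴
Total I = 116 600 650 mm⁴.

I_x ≈ 1.17 × 10⁸ mm⁴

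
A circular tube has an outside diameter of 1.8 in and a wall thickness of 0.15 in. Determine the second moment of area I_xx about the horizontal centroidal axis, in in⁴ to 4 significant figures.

Decompose the section into non-overlapping parts with the origin at the bottom-left of its bounding rectangle.
Outer circle: ⌀1.8, A = 2.54469 in², y = 0.9 in, Ī = 0.5153 in⁴.
Bore (subtracted): ⌀1.5, A = 1.76715 in², y = 0.9 in, Ī = 0.248505 in⁴.
By symmetry the centroid is at mid-height, ȳ = 0.9 in.
All pieces are centred on the horizontal centroidal axis, so I = ΣĪ (holes subtracted) = 0.266795 in⁴.

I_xx ≈ 0.2668 in⁴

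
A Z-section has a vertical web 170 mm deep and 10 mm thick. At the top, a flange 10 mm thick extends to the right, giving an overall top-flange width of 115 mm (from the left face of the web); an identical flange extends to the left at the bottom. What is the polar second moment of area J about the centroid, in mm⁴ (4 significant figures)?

Decompose the section into non-overlapping parts with the origin at the bottom-left of its bounding rectangle.
Web: 10 × 170, A = 1 700 mm², y = 85 mm, Ī = 4 094 167 mm⁴.
Top flange (beyond web): 105 × 10, A = 1 050 mm², y = 165 mm, Ī = 8 750 mm⁴.
Bottom flange (beyond web): 105 × 10, A = 1 050 mm², y = 5 mm, Ī = 8 750 mm⁴.
Centroid: ȳ = ΣA·y / ΣA = 85 mm.
Transfer each piece to the centroidal x-axis using Ī + A·d² with d = y − 85:
  web: d = 0 mm → contributes +4 094 167 mm⁴
  top flange (beyond web): d = 80 mm → contributes +6 728 750 mm⁴
  bottom flange (beyond web): d = -80 mm → contributes +6 728 750 mm⁴
Total I = 17 551 667 mm⁴.
For the y-axis: x̄ = 110 mm.
Repeating about the centroidal y-axis gives I_y = 8 886 667 mm⁴.
Polar second moment: J = I_x + I_y = 26 438 333 mm⁴.

J ≈ 2.644 × 10⁷ mm⁴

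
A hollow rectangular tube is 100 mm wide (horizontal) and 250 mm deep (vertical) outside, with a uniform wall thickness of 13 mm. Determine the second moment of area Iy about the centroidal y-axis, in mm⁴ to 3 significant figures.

Iy ≈ 1.33 × 10⁷ mm⁴

Decompose the section into non-overlapping parts with the origin at the bottom-left of its bounding rectangle.
Outer rectangle: 100 × 250, A = 25 000 mm², x = 50 mm, Ī = 20 833 333 mm⁴.
Inner void (subtracted): 74 × 224, A = 16 576 mm², x = 50 mm, Ī = 7 564 181 mm⁴.
By symmetry the centroid is at mid-width, x̄ = 50 mm.
All pieces are centred on the centroidal y-axis, so I = ΣĪ (holes subtracted) = 13 269 152 mm⁴.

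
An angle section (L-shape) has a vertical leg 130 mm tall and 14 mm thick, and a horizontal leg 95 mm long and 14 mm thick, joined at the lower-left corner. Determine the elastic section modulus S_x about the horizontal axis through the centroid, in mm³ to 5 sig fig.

Break the section into simple shapes (no overlaps), measuring from the bottom-left corner of the bounding box.
Vertical leg: 14 × 130, A = 1 820 mm², y = 65 mm, Ī = 2 563 167 mm⁴.
Horizontal leg (remainder): 81 × 14, A = 1 134 mm², y = 7 mm, Ī = 18 522 mm⁴.
Centroid: ȳ = ΣA·y / ΣA = 42.7346 mm.
Transfer each piece to the horizontal axis through the centroid using Ī + A·d² with d = y − 42.7346:
  vertical leg: d = 22.2654 mm → contributes +3 465 428 mm⁴
  horizontal leg (remainder): d = -35.7346 mm → contributes +1 466 596 mm⁴
Total I = 4 932 025 mm⁴.
Extreme fibre distance c = 87.2654 mm; S = I/c = 56517.53 mm³.

S_x ≈ 5.6518 × 10⁴ mm³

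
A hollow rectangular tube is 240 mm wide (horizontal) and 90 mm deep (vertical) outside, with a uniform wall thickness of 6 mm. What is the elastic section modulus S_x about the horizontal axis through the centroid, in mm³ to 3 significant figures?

S_x ≈ 1.24 × 10⁵ mm³

Treat the section as a set of non-overlapping primitives; coordinates are from the bounding-box lower-left.
Outer rectangle: 240 × 90, A = 21 600 mm², y = 45 mm, Ī = 14 580 000 mm⁴.
Inner void (subtracted): 228 × 78, A = 17 784 mm², y = 45 mm, Ī = 9 016 488 mm⁴.
By symmetry the centroid is at mid-height, ȳ = 45 mm.
All pieces are centred on the horizontal axis through the centroid, so I = ΣĪ (holes subtracted) = 5 563 512 mm⁴.
Extreme fibre distance c = 45 mm; S = I/c = 123 634 mm³.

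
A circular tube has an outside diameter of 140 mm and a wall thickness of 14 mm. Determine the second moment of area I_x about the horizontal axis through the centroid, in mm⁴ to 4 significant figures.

Split into non-overlapping primitives; take the origin at the lower-left of the bounding box.
Outer circle: ⌀140, A = 15393.8 mm², y = 70 mm, Ī = 18 857 410 mm⁴.
Bore (subtracted): ⌀112, A = 9852.03 mm², y = 70 mm, Ī = 7 723 995 mm⁴.
By symmetry the centroid is at mid-height, ȳ = 70 mm.
All pieces are centred on the horizontal axis through the centroid, so I = ΣĪ (holes subtracted) = 11 133 415 mm⁴.

I_x ≈ 1.113 × 10⁷ mm⁴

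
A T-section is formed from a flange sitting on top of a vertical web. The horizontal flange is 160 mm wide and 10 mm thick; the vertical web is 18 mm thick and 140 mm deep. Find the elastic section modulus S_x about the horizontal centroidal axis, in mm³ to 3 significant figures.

Treat the section as a set of non-overlapping primitives; coordinates are from the bounding-box lower-left.
Flange: 160 × 10, A = 1 600 mm², y = 145 mm, Ī = 13 333 mm⁴.
Web: 18 × 140, A = 2 520 mm², y = 70 mm, Ī = 4 116 000 mm⁴.
Centroid: ȳ = ΣA·y / ΣA = 99.126 mm.
Transfer each piece to the horizontal centroidal axis using Ī + A·d² with d = y − 99.126:
  flange: d = 45.874 mm → contributes +3 380 380 mm⁴
  web: d = -29.126 mm → contributes +6 253 808 mm⁴
Total I = 9 634 188 mm⁴.
Extreme fibre distance c = 99.126 mm; S = I/c = 97 191 mm³.

S_x ≈ 9.72 × 10⁴ mm³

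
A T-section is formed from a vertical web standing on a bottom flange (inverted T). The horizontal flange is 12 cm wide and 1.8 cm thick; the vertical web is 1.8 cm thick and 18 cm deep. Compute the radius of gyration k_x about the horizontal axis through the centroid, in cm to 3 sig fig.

Split into non-overlapping primitives; take the origin at the lower-left of the bounding box.
Flange: 12 × 1.8, A = 21.6 cm², y = 0.9 cm, Ī = 5.832 cm⁴.
Web: 1.8 × 18, A = 32.4 cm², y = 10.8 cm, Ī = 874.8 cm⁴.
Centroid: ȳ = ΣA·y / ΣA = 6.84 cm.
Transfer each piece to the horizontal axis through the centroid using Ī + A·d² with d = y − 6.84:
  flange: d = -5.94 cm → contributes +767.96 cm⁴
  web: d = 3.96 cm → contributes +1382.9 cm⁴
Total I = 2150.8 cm⁴.
Radius of gyration: k = √(I/A) = √(2150.8 / 54) = 6.3111 cm.

k_x ≈ 6.31 cm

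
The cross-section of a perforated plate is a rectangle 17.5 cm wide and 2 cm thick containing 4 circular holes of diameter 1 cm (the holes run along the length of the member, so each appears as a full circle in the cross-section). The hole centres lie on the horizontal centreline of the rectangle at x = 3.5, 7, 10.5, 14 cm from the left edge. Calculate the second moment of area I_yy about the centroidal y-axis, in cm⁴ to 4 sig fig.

Split into non-overlapping primitives; take the origin at the lower-left of the bounding box.
Plate: 17.5 × 2, A = 35 cm², x = 8.75 cm, Ī = 893.229 cm⁴.
Hole 1 (subtracted): ⌀1, A = 0.785398 cm², x = 3.5 cm, Ī = 0.0490874 cm⁴.
Hole 2 (subtracted): ⌀1, A = 0.785398 cm², x = 7 cm, Ī = 0.0490874 cm⁴.
Hole 3 (subtracted): ⌀1, A = 0.785398 cm², x = 10.5 cm, Ī = 0.0490874 cm⁴.
Hole 4 (subtracted): ⌀1, A = 0.785398 cm², x = 14 cm, Ī = 0.0490874 cm⁴.
By symmetry the centroid is at mid-width, x̄ = 8.75 cm.
Transfer each piece to the centroidal y-axis using Ī + A·d² with d = x − 8.75:
  plate: d = 0 cm → contributes +893.229 cm⁴
  hole 1: d = -5.25 cm → contributes −21.6966 cm⁴
  hole 2: d = -1.75 cm → contributes −2.45437 cm⁴
  hole 3: d = 1.75 cm → contributes −2.45437 cm⁴
  hole 4: d = 5.25 cm → contributes −21.6966 cm⁴
Total I = 844.927 cm⁴.

I_yy ≈ 844.9 cm⁴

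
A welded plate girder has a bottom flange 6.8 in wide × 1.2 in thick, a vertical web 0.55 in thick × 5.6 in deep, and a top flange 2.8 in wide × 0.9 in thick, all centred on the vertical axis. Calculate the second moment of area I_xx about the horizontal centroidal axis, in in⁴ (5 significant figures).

I_xx ≈ 102.36 in⁴

Break the section into simple shapes (no overlaps), measuring from the bottom-left corner of the bounding box.
Bottom plate: 6.8 × 1.2, A = 8.16 in², y = 0.6 in, Ī = 0.9792 in⁴.
Web plate: 0.55 × 5.6, A = 3.08 in², y = 4 in, Ī = 8.049067 in⁴.
Top plate: 2.8 × 0.9, A = 2.52 in², y = 7.25 in, Ī = 0.1701 in⁴.
Centroid: ȳ = ΣA·y / ΣA = 2.578924 in.
Transfer each piece to the horizontal centroidal axis using Ī + A·d² with d = y − 2.578924:
  bottom plate: d = -1.978924 in → contributes +32.93492 in⁴
  web plate: d = 1.421076 in → contributes +14.26899 in⁴
  top plate: d = 4.671076 in → contributes +55.15385 in⁴
Total I = 102.3578 in⁴.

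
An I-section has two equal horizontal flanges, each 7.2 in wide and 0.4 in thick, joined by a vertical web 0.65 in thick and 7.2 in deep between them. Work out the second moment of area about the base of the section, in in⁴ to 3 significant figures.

I_base ≈ 271 in⁴

Split into non-overlapping primitives; take the origin at the lower-left of the bounding box.
Bottom flange: 7.2 × 0.4, A = 2.88 in², y = 0.2 in, Ī = 0.0384 in⁴.
Web: 0.65 × 7.2, A = 4.68 in², y = 4 in, Ī = 20.218 in⁴.
Top flange: 7.2 × 0.4, A = 2.88 in², y = 7.8 in, Ī = 0.0384 in⁴.
Transfer each piece to the bottom edge using Ī + A·d² with d = y − 0:
  bottom flange: d = 0.2 in → contributes +0.1536 in⁴
  web: d = 4 in → contributes +95.098 in⁴
  top flange: d = 7.8 in → contributes +175.26 in⁴
Total I = 270.51 in⁴.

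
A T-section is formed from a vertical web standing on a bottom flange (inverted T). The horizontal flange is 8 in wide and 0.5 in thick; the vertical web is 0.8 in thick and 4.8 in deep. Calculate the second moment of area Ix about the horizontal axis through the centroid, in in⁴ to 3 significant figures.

Treat the section as a set of non-overlapping primitives; coordinates are from the bounding-box lower-left.
Flange: 8 × 0.5, A = 4 in², y = 0.25 in, Ī = 0.083333 in⁴.
Web: 0.8 × 4.8, A = 3.84 in², y = 2.9 in, Ī = 7.3728 in⁴.
Centroid: ȳ = ΣA·y / ΣA = 1.548 in.
Transfer each piece to the horizontal axis through the centroid using Ī + A·d² with d = y − 1.548:
  flange: d = -1.298 in → contributes +6.8221 in⁴
  web: d = 1.352 in → contributes +14.392 in⁴
Total I = 21.215 in⁴.

Ix ≈ 21.2 in⁴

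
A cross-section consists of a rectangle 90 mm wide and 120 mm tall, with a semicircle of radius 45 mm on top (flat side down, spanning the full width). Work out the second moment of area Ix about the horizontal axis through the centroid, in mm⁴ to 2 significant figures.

Ix ≈ 2.9 × 10⁷ mm⁴

Break the section into simple shapes (no overlaps), measuring from the bottom-left corner of the bounding box.
Rectangular body: 90 × 120, A = 10 800 mm², y = 60 mm, Ī = 12 960 000 mm⁴.
Semicircular cap: semicircle r = 45, A = 3 181 mm², y = 139.1 mm, Ī = 450 072 mm⁴.
Centroid: ȳ = ΣA·y / ΣA = 78 mm.
Transfer each piece to the horizontal axis through the centroid using Ī + A·d² with d = y − 78:
  rectangular body: d = -18 mm → contributes +16 457 705 mm⁴
  semicircular cap: d = 61.1 mm → contributes +12 325 848 mm⁴
Total I = 28 783 553 mm⁴.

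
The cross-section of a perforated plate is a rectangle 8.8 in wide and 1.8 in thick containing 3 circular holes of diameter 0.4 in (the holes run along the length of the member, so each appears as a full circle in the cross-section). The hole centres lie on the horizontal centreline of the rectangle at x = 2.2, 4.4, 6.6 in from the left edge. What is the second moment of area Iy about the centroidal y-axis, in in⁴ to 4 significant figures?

Iy ≈ 101.0 in⁴

Decompose the section into non-overlapping parts with the origin at the bottom-left of its bounding rectangle.
Plate: 8.8 × 1.8, A = 15.84 in², x = 4.4 in, Ī = 102.221 in⁴.
Hole 1 (subtracted): ⌀0.4, A = 0.125664 in², x = 2.2 in, Ī = 0.00125664 in⁴.
Hole 2 (subtracted): ⌀0.4, A = 0.125664 in², x = 4.4 in, Ī = 0.00125664 in⁴.
Hole 3 (subtracted): ⌀0.4, A = 0.125664 in², x = 6.6 in, Ī = 0.00125664 in⁴.
By symmetry the centroid is at mid-width, x̄ = 4.4 in.
Transfer each piece to the centroidal y-axis using Ī + A·d² with d = x − 4.4:
  plate: d = 0 in → contributes +102.221 in⁴
  hole 1: d = -2.2 in → contributes −0.609469 in⁴
  hole 2: d = 0 in → contributes −0.00125664 in⁴
  hole 3: d = 2.2 in → contributes −0.609469 in⁴
Total I = 101.001 in⁴.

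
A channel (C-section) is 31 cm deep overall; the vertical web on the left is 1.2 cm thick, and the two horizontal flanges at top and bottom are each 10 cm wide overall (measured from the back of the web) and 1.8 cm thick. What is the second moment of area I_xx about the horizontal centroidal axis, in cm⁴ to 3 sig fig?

I_xx ≈ 9740 cm⁴

Treat the section as a set of non-overlapping primitives; coordinates are from the bounding-box lower-left.
Web: 1.2 × 31, A = 37.2 cm², y = 15.5 cm, Ī = 2979.1 cm⁴.
Top flange (beyond web): 8.8 × 1.8, A = 15.84 cm², y = 30.1 cm, Ī = 4.2768 cm⁴.
Bottom flange (beyond web): 8.8 × 1.8, A = 15.84 cm², y = 0.9 cm, Ī = 4.2768 cm⁴.
By symmetry the centroid is at mid-height, ȳ = 15.5 cm.
Transfer each piece to the horizontal centroidal axis using Ī + A·d² with d = y − 15.5:
  web: d = 0 cm → contributes +2979.1 cm⁴
  top flange (beyond web): d = 14.6 cm → contributes +3380.7 cm⁴
  bottom flange (beyond web): d = -14.6 cm → contributes +3380.7 cm⁴
Total I = 9740.6 cm⁴.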